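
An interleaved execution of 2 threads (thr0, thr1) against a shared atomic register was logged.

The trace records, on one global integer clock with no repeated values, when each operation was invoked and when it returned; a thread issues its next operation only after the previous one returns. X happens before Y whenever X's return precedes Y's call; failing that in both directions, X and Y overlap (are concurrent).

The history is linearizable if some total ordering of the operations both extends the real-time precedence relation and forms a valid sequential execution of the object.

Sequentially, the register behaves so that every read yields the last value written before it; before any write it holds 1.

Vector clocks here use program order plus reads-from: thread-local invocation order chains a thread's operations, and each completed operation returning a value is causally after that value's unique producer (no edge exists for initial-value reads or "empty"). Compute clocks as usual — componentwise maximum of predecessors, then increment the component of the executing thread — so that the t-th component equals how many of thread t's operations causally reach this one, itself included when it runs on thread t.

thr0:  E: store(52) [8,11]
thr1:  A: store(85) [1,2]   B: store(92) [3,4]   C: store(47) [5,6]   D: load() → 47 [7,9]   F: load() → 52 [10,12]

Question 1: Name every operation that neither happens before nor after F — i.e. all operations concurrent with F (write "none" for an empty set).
overlap test against F [10,12]: concurrent iff the interval meets 10..12
A [1,2]: before
B [3,4]: before
C [5,6]: before
D [7,9]: before
E [8,11]: concurrent

E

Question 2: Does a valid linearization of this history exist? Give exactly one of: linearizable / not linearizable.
witness order: A, B, C, D, E, F
after step 1 (A store(85)): value 85
after step 2 (B store(92)): value 92
after step 3 (C store(47)): value 47
after step 4 (D load() → 47): value 47
after step 5 (E store(52)): value 52
after step 6 (F load() → 52): value 52

linearizable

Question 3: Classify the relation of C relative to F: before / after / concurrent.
C spans [5,6], F spans [10,12]
resp(C)=6 < inv(F)=10

before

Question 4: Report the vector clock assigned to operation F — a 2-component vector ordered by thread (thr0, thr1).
no predecessors for A (invoked 1): thr1 increments from zero → (0, 1)
no predecessors for E (invoked 8): thr0 increments from zero → (1, 0)
from VC(A)=(0, 1), B (invoked 3) maxes components and bumps thr1 → (0, 2)
from VC(B)=(0, 2), C (invoked 5) maxes components and bumps thr1 → (0, 3)
from VC(C)=(0, 3), D (invoked 7) maxes components and bumps thr1 → (0, 4)
from VC(D)=(0, 4), VC(E)=(1, 0), F (invoked 10) maxes components and bumps thr1 → (1, 5)
target: VC(F) = (1, 5)

(1, 5)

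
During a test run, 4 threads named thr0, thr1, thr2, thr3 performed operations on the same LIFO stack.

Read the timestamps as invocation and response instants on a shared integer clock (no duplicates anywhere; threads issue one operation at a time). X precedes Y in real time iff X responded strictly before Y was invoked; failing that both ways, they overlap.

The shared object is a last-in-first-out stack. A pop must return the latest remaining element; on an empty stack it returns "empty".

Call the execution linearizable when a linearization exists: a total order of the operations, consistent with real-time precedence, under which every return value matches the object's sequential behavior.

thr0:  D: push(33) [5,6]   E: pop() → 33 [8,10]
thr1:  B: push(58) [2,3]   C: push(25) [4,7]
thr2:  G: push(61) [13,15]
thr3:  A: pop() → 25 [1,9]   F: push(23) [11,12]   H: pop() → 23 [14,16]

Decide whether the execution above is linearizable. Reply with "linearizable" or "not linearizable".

linearizable

witness order: B, C, A, D, E, F, H, G
step 1: B push(58) — stack <58>
step 2: C push(25) — stack <58,25>
step 3: A pop() → 25 — stack <58>
step 4: D push(33) — stack <58,33>
step 5: E pop() → 33 — stack <58>
step 6: F push(23) — stack <58,23>
step 7: H pop() → 23 — stack <58>
step 8: G push(61) — stack <58,61>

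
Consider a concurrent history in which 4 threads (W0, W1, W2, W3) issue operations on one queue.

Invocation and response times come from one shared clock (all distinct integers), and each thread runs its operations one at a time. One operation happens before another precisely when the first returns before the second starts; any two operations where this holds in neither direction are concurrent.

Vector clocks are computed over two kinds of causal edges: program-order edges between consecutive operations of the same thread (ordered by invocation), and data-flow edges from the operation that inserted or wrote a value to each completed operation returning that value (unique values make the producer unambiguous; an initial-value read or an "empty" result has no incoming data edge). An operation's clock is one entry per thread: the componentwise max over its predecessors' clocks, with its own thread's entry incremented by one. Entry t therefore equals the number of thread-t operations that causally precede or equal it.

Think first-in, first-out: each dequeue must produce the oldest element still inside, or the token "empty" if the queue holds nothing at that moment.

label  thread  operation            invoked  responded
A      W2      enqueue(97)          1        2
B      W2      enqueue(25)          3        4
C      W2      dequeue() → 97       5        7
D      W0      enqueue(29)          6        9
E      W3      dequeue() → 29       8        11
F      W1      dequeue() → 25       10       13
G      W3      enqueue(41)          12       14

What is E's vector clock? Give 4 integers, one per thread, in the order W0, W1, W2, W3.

(1, 0, 0, 1)

VC(A, invoked at 1): no causal predecessors; +1 on W2 → (0, 0, 1, 0)
VC(D, invoked at 6): no causal predecessors; +1 on W0 → (1, 0, 0, 0)
B (invocation 3): componentwise max over VC(A)=(0, 0, 1, 0), +1 at W2, giving (0, 0, 2, 0)
E (invocation 8): componentwise max over VC(D)=(1, 0, 0, 0), +1 at W3, giving (1, 0, 0, 1)
C (invocation 5): componentwise max over VC(A)=(0, 0, 1, 0), VC(B)=(0, 0, 2, 0), +1 at W2, giving (0, 0, 3, 0)
F (invocation 10): componentwise max over VC(B)=(0, 0, 2, 0), +1 at W1, giving (0, 1, 2, 0)
G (invocation 12): componentwise max over VC(E)=(1, 0, 0, 1), +1 at W3, giving (1, 0, 0, 2)
target: VC(E) = (1, 0, 0, 1)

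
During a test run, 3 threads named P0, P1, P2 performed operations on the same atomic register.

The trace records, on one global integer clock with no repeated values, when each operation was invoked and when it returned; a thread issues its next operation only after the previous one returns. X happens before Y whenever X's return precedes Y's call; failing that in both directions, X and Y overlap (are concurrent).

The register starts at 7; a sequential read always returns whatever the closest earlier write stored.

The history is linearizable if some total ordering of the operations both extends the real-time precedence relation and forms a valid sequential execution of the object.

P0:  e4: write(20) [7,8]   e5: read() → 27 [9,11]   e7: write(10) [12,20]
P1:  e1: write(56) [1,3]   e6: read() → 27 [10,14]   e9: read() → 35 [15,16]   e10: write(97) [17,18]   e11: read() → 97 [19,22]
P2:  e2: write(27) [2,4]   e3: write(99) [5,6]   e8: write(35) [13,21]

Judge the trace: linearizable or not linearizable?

events 1..10 are fine; event 11 — the response of e5 at time 11 — makes the prefix non-linearizable
checked exhaustively: 2 real-time-consistent orders of 5 completed operations, zero legal atomic register replays
no escape via the 1 pending operation (e6): every completion choice fails
take e1, e2, e3, e4, e5 (pending dropped): step 5 already fails, because e5 read() → 27 cannot occur there
take e2, e1, e3, e4, e5 (pending dropped): step 5 already fails, because e5 read() → 27 cannot occur there

not linearizable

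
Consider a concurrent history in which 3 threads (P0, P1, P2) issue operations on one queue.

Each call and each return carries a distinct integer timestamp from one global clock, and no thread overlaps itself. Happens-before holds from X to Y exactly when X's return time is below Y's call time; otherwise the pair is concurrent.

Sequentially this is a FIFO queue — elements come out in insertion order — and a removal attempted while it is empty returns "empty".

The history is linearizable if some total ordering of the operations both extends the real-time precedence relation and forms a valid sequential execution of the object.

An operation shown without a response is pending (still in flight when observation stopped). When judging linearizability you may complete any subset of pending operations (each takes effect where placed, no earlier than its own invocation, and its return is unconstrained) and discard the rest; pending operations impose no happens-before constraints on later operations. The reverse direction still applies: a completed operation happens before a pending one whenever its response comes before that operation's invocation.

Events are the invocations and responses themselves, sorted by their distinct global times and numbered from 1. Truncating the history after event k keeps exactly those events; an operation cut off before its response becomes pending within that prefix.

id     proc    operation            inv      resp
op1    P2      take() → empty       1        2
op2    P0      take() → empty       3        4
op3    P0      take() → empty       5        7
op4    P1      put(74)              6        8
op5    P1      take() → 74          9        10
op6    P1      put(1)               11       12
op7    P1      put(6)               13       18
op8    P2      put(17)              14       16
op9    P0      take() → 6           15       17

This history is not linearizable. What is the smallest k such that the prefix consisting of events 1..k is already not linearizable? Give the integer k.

events 1..16 are still linearizable — one witness is op1, op2, op3, op4, op5, op6, op7, op8:
step 1: op1 take() → empty — queue <>
step 2: op2 take() → empty — queue <>
step 3: op3 take() → empty — queue <>
step 4: op4 put(74) — queue <74>
step 5: op5 take() → 74 — queue <>
step 6: op6 put(1) — queue <1>
step 7: op7 put(6) (pending, included) — queue <1,6>
step 8: op8 put(17) — queue <1,6,17>
once event 17 joins (op9's response, time 17), exhaustive search finds no witness
include/drop combinations of the 1 pending operation (op7) were all tried; none helps
e.g. op1, op2, op3, op4, op5, op6, op8, op9 (pending dropped): illegal at step 8, since op9 take() → 6 cannot apply there
e.g. op1, op2, op3, op4, op5, op6, op9, op8 (pending dropped): illegal at step 7, since op9 take() → 6 cannot apply there

17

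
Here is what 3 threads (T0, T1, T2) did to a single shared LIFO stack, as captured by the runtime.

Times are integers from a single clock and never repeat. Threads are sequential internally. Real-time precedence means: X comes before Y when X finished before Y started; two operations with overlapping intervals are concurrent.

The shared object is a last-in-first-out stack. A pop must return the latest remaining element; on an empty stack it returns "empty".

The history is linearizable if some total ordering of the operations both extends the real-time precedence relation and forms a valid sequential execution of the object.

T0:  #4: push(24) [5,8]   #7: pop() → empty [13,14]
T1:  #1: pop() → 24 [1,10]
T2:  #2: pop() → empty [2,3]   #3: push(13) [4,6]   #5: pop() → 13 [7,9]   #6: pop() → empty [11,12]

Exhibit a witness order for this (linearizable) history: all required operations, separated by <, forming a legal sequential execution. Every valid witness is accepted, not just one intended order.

#2 < #3 < #4 < #1 < #5 < #6 < #7

1. #2 pop() → empty, leaving stack <>
2. #3 push(13), leaving stack <13>
3. #4 push(24), leaving stack <13,24>
4. #1 pop() → 24, leaving stack <13>
5. #5 pop() → 13, leaving stack <>
6. #6 pop() → empty, leaving stack <>
7. #7 pop() → empty, leaving stack <>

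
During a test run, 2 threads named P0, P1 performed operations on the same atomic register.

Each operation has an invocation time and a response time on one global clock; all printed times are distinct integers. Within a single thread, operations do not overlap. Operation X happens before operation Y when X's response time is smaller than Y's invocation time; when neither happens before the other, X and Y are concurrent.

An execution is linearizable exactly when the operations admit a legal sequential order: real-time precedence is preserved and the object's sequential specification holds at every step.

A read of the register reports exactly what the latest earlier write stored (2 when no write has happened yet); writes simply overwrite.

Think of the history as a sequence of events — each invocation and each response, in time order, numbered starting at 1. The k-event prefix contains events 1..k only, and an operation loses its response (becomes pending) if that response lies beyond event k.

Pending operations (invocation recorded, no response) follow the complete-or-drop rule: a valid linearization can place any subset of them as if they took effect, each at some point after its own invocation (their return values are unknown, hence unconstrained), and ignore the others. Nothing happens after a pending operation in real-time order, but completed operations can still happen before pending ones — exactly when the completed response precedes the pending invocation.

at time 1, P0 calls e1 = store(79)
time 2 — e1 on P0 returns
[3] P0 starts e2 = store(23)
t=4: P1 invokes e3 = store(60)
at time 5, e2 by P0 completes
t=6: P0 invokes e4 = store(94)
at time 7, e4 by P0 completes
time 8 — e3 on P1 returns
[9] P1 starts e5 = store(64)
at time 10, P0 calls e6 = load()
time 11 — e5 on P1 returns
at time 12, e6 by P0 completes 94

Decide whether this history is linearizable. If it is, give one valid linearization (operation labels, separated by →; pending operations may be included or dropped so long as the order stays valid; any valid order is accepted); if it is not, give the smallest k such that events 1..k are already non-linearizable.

after step 1 (e1 store(79)): value 79
after step 2 (e2 store(23)): value 23
after step 3 (e3 store(60)): value 60
after step 4 (e4 store(94)): value 94
after step 5 (e6 load() → 94): value 94
after step 6 (e5 store(64)): value 64

linearizable — witness: e1 → e2 → e3 → e4 → e6 → e5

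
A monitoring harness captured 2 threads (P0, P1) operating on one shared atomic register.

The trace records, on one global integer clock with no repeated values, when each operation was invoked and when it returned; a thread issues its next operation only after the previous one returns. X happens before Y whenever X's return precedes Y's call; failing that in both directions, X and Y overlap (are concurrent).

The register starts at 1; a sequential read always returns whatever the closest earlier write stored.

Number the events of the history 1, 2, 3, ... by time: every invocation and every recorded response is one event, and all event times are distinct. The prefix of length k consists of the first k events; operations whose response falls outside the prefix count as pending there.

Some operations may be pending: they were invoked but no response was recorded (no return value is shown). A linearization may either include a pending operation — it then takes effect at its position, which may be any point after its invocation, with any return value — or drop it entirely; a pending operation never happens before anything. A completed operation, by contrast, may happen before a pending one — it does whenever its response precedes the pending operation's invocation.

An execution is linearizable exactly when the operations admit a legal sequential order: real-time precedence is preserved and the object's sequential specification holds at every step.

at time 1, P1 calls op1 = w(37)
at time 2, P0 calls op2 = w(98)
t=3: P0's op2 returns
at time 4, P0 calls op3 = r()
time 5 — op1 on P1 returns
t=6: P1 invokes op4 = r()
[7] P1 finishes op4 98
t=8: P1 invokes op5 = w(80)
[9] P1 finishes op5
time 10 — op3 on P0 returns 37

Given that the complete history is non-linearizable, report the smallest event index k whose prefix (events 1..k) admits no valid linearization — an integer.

events 1..9 are linearizable; a witness order is op1, op2, op3, op4, op5:
after step 1 (op1 w(37)): value 37
after step 2 (op2 w(98)): value 98
after step 3 (op3 r() (pending, included)): value 98
after step 4 (op4 r() → 98): value 98
after step 5 (op5 w(80)): value 80
once event 10 joins (op3's response, time 10), exhaustive search finds no witness
one such order, op1, op2, op3, op4, op5, breaks at step 3 where op3 r() → 37 is illegal
one such order, op1, op2, op4, op3, op5, breaks at step 4 where op3 r() → 37 is illegal

10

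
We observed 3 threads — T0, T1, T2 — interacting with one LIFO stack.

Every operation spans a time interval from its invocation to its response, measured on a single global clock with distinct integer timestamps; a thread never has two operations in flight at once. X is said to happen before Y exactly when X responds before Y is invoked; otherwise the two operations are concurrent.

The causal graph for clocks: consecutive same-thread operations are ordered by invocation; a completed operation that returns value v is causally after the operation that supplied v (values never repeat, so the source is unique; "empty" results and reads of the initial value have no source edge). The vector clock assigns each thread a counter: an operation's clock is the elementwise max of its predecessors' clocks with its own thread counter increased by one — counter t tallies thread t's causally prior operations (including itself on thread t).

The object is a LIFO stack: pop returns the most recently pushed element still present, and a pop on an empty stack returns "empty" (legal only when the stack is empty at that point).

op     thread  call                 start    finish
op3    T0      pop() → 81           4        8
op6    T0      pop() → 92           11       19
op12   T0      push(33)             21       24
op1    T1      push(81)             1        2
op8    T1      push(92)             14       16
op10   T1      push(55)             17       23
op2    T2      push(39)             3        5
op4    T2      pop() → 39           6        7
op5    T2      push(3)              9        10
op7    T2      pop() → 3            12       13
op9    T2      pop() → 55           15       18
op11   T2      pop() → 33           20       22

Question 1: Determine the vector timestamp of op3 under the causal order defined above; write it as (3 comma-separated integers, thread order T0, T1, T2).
Answer: (1, 1, 0)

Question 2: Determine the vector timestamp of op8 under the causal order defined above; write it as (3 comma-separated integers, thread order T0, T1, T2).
Answer: (0, 2, 0)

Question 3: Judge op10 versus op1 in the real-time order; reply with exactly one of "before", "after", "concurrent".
Answer: after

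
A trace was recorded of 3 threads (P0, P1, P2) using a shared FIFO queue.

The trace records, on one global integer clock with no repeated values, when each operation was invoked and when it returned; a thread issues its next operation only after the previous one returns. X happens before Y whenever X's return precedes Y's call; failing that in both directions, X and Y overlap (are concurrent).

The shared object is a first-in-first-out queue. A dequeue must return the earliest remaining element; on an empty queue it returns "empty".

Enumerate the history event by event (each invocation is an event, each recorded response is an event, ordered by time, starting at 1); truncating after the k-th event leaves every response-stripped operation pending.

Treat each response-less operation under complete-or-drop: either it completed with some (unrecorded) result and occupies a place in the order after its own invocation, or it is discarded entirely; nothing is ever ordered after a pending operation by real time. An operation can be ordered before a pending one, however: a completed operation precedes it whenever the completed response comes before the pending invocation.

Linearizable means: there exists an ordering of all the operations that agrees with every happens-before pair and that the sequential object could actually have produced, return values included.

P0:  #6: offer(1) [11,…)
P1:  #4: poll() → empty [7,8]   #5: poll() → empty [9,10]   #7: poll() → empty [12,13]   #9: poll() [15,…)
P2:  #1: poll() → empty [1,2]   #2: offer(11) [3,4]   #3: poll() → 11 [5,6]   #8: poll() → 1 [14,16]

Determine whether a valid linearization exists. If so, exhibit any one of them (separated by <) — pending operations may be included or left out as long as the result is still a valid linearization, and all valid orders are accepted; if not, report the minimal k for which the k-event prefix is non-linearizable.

linearizable — witness: #1 < #2 < #3 < #4 < #5 < #7 < #6 < #8

after step 1 (#1 poll() → empty): queue <>
after step 2 (#2 offer(11)): queue <11>
after step 3 (#3 poll() → 11): queue <>
after step 4 (#4 poll() → empty): queue <>
after step 5 (#5 poll() → empty): queue <>
after step 6 (#7 poll() → empty): queue <>
after step 7 (#6 offer(1) (pending, included)): queue <1>
after step 8 (#8 poll() → 1): queue <>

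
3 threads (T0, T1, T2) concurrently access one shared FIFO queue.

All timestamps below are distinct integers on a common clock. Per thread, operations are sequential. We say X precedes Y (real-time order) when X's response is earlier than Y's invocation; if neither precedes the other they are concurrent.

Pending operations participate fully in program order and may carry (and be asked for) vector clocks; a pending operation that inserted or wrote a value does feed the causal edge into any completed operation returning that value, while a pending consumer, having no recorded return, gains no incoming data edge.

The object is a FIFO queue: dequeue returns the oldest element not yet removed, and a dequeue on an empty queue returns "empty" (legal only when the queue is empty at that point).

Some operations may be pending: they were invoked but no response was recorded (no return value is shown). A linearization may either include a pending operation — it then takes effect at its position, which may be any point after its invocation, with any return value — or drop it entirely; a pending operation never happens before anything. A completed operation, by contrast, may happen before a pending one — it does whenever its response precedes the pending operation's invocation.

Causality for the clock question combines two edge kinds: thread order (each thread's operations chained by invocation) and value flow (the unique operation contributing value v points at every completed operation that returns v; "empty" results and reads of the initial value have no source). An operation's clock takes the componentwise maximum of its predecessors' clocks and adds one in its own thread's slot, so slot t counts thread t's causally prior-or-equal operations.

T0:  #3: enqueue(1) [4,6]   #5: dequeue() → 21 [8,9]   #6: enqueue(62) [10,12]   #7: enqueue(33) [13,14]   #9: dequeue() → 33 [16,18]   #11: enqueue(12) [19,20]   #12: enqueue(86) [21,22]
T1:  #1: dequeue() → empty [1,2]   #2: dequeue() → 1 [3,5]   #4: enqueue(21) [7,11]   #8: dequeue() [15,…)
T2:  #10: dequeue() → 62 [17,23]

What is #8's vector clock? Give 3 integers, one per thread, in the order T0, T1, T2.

root op #1, invoked 1: fresh clock plus T1's own tick → (0, 1, 0)
root op #3, invoked 4: fresh clock plus T0's own tick → (1, 0, 0)
VC(#2, invoked at 3): max of VC(#1)=(0, 1, 0), VC(#3)=(1, 0, 0), then +1 on thread T1 → (1, 2, 0)
VC(#4, invoked at 7): max of VC(#2)=(1, 2, 0), then +1 on thread T1 → (1, 3, 0)
VC(#8, invoked at 15): max of VC(#4)=(1, 3, 0), then +1 on thread T1 → (1, 4, 0)
VC(#5, invoked at 8): max of VC(#3)=(1, 0, 0), VC(#4)=(1, 3, 0), then +1 on thread T0 → (2, 3, 0)
VC(#6, invoked at 10): max of VC(#5)=(2, 3, 0), then +1 on thread T0 → (3, 3, 0)
VC(#10, invoked at 17): max of VC(#6)=(3, 3, 0), then +1 on thread T2 → (3, 3, 1)
VC(#7, invoked at 13): max of VC(#6)=(3, 3, 0), then +1 on thread T0 → (4, 3, 0)
VC(#9, invoked at 16): max of VC(#7)=(4, 3, 0), then +1 on thread T0 → (5, 3, 0)
VC(#11, invoked at 19): max of VC(#9)=(5, 3, 0), then +1 on thread T0 → (6, 3, 0)
VC(#12, invoked at 21): max of VC(#11)=(6, 3, 0), then +1 on thread T0 → (7, 3, 0)
target: VC(#8) = (1, 4, 0)

(1, 4, 0)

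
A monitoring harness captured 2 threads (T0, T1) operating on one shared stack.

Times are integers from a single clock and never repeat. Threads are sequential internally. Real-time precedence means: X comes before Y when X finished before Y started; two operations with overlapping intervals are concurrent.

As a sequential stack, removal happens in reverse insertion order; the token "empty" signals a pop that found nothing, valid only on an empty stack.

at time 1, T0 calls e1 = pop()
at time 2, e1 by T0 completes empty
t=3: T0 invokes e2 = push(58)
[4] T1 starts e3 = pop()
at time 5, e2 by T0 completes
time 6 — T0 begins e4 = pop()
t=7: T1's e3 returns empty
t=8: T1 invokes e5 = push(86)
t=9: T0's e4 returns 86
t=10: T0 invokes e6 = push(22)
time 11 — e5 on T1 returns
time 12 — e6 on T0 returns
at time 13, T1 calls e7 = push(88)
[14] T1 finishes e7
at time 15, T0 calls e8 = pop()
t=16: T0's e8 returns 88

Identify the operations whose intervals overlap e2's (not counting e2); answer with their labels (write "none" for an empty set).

overlap test against e2 [3,5]: concurrent iff the interval meets 3..5
e1 [1,2]: before
e3 [4,7]: concurrent
e4 [6,9]: after
e5 [8,11]: after
e6 [10,12]: after
e7 [13,14]: after
e8 [15,16]: after

e3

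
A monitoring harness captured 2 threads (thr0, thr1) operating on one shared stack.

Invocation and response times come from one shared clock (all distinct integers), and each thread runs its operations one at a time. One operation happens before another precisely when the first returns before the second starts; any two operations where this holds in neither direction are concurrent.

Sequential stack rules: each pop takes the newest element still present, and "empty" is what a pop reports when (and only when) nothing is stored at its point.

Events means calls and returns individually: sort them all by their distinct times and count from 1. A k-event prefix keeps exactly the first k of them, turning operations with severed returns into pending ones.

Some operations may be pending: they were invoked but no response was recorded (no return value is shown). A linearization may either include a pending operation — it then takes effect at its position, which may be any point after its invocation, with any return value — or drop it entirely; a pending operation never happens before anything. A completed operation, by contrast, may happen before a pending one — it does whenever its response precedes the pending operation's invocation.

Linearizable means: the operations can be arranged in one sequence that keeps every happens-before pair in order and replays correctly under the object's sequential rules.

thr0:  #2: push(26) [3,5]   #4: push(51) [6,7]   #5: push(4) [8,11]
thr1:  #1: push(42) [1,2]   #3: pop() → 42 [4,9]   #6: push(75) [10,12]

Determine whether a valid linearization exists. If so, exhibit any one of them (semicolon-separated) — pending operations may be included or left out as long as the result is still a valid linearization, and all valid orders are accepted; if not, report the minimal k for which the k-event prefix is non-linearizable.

linearizable — witness: #1; #3; #2; #4; #5; #6

step 1: #1 push(42) — stack <42>
step 2: #3 pop() → 42 — stack <>
step 3: #2 push(26) — stack <26>
step 4: #4 push(51) — stack <26,51>
step 5: #5 push(4) — stack <26,51,4>
step 6: #6 push(75) — stack <26,51,4,75>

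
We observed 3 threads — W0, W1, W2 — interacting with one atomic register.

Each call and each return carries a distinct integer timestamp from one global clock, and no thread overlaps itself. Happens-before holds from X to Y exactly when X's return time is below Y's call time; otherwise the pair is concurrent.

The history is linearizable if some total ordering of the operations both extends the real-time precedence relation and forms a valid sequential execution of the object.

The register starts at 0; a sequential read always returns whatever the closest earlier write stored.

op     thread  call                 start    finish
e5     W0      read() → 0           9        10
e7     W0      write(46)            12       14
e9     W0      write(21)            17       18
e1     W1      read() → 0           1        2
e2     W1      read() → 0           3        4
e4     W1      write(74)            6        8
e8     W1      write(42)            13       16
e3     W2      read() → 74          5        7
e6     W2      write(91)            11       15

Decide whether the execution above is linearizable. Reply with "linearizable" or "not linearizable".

already the first 10 events (up to e5's response at time 10) admit no linearization; the first 9 still do
all 2 real-time-respecting orders fail — 5 completed atomic register operations, no legal replay
for example e1, e2, e3, e4, e5 fails at step 3: e3 read() → 74 is not legal there
for example e1, e2, e4, e3, e5 fails at step 5: e5 read() → 0 is not legal there

not linearizable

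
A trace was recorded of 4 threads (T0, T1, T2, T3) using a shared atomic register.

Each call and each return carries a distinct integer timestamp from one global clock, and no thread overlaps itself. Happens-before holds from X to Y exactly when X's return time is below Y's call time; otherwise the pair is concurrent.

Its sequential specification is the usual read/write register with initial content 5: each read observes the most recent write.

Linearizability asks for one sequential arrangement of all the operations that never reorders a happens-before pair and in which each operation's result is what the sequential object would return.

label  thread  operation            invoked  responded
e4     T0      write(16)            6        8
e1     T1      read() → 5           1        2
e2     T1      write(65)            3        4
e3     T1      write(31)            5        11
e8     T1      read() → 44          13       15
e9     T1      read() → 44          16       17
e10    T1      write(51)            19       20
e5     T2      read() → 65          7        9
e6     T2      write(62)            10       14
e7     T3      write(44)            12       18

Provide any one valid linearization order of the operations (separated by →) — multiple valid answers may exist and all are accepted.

e1 → e2 → e5 → e3 → e4 → e6 → e7 → e8 → e9 → e10

after step 1 (e1 read() → 5): value 5
after step 2 (e2 write(65)): value 65
after step 3 (e5 read() → 65): value 65
after step 4 (e3 write(31)): value 31
after step 5 (e4 write(16)): value 16
after step 6 (e6 write(62)): value 62
after step 7 (e7 write(44)): value 44
after step 8 (e8 read() → 44): value 44
after step 9 (e9 read() → 44): value 44
after step 10 (e10 write(51)): value 51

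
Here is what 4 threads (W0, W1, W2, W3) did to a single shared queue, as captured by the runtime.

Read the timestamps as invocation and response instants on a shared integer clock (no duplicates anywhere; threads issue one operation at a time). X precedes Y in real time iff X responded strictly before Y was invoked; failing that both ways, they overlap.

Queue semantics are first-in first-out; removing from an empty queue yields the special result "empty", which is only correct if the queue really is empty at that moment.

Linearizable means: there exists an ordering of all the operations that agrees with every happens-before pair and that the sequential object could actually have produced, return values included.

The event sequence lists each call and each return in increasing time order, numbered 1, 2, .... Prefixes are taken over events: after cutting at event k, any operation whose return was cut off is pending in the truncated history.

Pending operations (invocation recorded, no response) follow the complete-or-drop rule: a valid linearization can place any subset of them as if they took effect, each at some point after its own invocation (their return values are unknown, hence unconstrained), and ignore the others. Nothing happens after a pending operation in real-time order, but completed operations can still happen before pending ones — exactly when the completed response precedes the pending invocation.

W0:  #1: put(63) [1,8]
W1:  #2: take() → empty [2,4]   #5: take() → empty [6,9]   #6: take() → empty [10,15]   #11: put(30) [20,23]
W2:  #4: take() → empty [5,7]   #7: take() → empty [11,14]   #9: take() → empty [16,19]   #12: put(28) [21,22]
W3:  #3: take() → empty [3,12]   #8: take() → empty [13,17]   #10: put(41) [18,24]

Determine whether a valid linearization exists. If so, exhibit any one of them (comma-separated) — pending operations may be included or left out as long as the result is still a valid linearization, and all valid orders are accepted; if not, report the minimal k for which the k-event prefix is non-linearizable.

the violation lands at event 17, #8's response at time 17: events 1..16 linearize, events 1..17 do not
no legal order exists: 288 real-time-consistent candidates over 8 completed queue operations, all rejected
no escape via the 1 pending operation (#9): every completion choice fails
take #1, #2, #3, #4, #5, #6, #7, #8 (pending dropped): step 2 already fails, because #2 take() → empty cannot occur there
take #1, #2, #3, #4, #5, #6, #8, #7 (pending dropped): step 2 already fails, because #2 take() → empty cannot occur there

not linearizable — minimal violating prefix: 17 events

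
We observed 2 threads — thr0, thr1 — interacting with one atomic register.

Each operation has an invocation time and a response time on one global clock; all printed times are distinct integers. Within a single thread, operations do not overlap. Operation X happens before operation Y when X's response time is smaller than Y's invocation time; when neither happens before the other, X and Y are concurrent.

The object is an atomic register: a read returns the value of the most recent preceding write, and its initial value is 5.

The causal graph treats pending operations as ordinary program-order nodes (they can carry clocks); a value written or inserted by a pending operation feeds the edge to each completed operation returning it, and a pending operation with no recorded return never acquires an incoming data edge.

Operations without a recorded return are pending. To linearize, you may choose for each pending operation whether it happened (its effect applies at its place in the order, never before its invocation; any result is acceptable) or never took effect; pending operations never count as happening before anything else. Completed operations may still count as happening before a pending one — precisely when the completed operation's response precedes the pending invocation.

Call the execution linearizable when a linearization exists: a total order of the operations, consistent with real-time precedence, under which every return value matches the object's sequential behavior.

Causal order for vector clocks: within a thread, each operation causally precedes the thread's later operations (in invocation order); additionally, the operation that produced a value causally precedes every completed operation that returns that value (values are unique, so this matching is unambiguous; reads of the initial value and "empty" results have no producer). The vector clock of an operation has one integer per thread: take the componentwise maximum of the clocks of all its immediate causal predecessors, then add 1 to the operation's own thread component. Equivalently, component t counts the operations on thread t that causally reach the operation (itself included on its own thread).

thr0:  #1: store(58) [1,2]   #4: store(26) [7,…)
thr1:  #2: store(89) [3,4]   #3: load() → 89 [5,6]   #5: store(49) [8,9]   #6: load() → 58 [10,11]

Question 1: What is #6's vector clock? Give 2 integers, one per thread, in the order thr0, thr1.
(1, 4)

no predecessors for #2 (invoked 3): thr1 increments from zero → (0, 1)
no predecessors for #1 (invoked 1): thr0 increments from zero → (1, 0)
VC(#3, invoked at 5): max of VC(#2)=(0, 1), then +1 on thread thr1 → (0, 2)
VC(#4, invoked at 7): max of VC(#1)=(1, 0), then +1 on thread thr0 → (2, 0)
VC(#5, invoked at 8): max of VC(#3)=(0, 2), then +1 on thread thr1 → (0, 3)
VC(#6, invoked at 10): max of VC(#1)=(1, 0), VC(#5)=(0, 3), then +1 on thread thr1 → (1, 4)
target: VC(#6) = (1, 4)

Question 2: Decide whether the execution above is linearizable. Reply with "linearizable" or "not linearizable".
not linearizable

through event 10 a valid linearization exists; event 11 (#6 responding at time 11) ends that
the completed operations (5 total) allow one real-time order; the atomic register replay rejects it
no completion choice of the 1 pending operation (#4) rescues it — every subset was tried
take #1, #2, #3, #5, #6 (pending dropped): step 5 already fails, because #6 load() → 58 cannot occur there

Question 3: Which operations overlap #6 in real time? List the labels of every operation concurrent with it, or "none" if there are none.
#4

#6 runs from 10 to 11; window-overlapping ops are concurrent
#1 [1,2]: before
#2 [3,4]: before
#3 [5,6]: before
#4 [7,…): concurrent
#5 [8,9]: before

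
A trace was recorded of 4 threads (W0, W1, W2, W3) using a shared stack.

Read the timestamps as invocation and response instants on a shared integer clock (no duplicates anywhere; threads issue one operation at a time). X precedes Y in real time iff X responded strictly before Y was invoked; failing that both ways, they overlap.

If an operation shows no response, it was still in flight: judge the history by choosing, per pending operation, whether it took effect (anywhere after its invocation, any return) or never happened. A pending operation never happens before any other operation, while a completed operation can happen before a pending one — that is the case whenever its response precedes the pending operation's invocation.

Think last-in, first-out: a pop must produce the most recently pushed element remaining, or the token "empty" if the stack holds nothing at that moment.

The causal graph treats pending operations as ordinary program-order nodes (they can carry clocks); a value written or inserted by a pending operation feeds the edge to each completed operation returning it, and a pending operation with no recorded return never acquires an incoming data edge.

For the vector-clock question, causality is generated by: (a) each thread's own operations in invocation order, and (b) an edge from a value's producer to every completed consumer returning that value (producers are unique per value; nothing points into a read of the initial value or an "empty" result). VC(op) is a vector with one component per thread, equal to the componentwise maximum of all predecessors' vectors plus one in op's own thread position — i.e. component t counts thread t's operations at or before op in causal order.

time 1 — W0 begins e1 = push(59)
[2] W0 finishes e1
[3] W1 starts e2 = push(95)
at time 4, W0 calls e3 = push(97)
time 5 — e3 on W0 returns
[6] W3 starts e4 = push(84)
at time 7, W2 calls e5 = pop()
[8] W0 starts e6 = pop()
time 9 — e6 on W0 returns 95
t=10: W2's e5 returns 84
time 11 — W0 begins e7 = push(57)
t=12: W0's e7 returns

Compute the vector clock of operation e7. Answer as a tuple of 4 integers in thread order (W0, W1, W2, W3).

(4, 1, 0, 0)

VC(e4, invoked at 6): no causal predecessors; +1 on W3 → (0, 0, 0, 1)
VC(e2, invoked at 3): no causal predecessors; +1 on W1 → (0, 1, 0, 0)
VC(e1, invoked at 1): no causal predecessors; +1 on W0 → (1, 0, 0, 0)
e5, invoked 7, takes VC(e4)=(0, 0, 0, 1) under max, adds 1 for W2 → (0, 0, 1, 1)
e3, invoked 4, takes VC(e1)=(1, 0, 0, 0) under max, adds 1 for W0 → (2, 0, 0, 0)
e6, invoked 8, takes VC(e2)=(0, 1, 0, 0), VC(e3)=(2, 0, 0, 0) under max, adds 1 for W0 → (3, 1, 0, 0)
e7, invoked 11, takes VC(e6)=(3, 1, 0, 0) under max, adds 1 for W0 → (4, 1, 0, 0)
target: VC(e7) = (4, 1, 0, 0)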